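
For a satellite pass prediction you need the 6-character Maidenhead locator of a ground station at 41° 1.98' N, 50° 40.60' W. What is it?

GN41pa

Shift to the Maidenhead origin (180°W, 90°S): lon 129.3233, lat 131.0330.
Field: 129.3233/20 → 6 → G, 131.0330/10 → 13 → N; chars GN.
Square: 9.3233/2 → 4, 1.0330/1 → 1; chars 41.
Subsquare: 1.3233/0.0833333 → 15 → p, 0.0330/0.0416667 → 0 → a; chars pa.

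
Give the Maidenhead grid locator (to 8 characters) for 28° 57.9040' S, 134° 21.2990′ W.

CG21ta78

Add 180° to longitude and 90° to latitude: 45.64502, 61.03493.
Field: lon ⌊45.64502/20⌋ = 2 → C; lat ⌊61.03493/10⌋ = 6 → G.
Square: lon ⌊5.64502/2⌋ = 2; lat ⌊1.03493/1⌋ = 1.
Subsquare: lon ⌊1.64502/0.0833333⌋ = 19 → t; lat ⌊0.03493/0.0416667⌋ = 0 → a.
Extended square: lon ⌊0.06168/0.00833333⌋ = 7; lat ⌊0.03493/0.00416667⌋ = 8.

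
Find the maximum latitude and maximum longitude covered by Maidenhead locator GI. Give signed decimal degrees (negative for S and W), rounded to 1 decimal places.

0.0, -40.0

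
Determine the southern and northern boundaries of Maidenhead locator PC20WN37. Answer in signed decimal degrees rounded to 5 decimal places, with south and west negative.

-69.42917, -69.42500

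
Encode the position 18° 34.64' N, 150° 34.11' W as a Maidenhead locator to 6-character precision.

BK48rn

Offset from 180°W / 90°S: lon 29.4315°, lat 108.5773°.
Field: lon ⌊29.4315/20⌋ = 1 → B; lat ⌊108.5773/10⌋ = 10 → K.
Square: lon ⌊9.4315/2⌋ = 4; lat ⌊8.5773/1⌋ = 8.
Subsquare: lon ⌊1.4315/0.0833333⌋ = 17 → r; lat ⌊0.5773/0.0416667⌋ = 13 → n.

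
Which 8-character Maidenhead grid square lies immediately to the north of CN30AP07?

CN30ap08

Latitude extended square 7; +1 → 8.
The longitude characters are unchanged.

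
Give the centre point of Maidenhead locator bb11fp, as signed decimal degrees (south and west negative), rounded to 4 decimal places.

-78.3542, -157.5417

Field B=1, B=1: +1·20° lon, +1·10° lat → SW at lon -160°, lat -80°.
Square 1, 1: +1·2° lon, +1·1° lat → SW at lon -158°, lat -79°.
Subsquare f=5, p=15: +5·0.0833333° lon, +15·0.0416667° lat → SW at lon -157.583°, lat -78.375°.
Cell spans 0.0833333° lon × 0.0416667° lat. Centre is SW corner plus half of each.
latitude -78.3542, longitude -157.5417.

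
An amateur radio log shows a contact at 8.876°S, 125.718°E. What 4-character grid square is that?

Add 180° to longitude and 90° to latitude: 305.72, 81.12.
Field: 305.72/20 → 15 → P, 81.12/10 → 8 → I; chars PI.
Square: 5.72/2 → 2, 1.12/1 → 1; chars 21.

PI21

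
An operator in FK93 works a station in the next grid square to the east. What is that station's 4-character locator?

Longitude square 9; +1 → 10, wraps to 0, carry into field.
Longitude field F = 5; +1 → 6 = G.
The latitude characters are unchanged.

GK03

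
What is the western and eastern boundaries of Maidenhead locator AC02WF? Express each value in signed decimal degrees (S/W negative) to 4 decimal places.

Field A=0, C=2: +0·20° lon, +2·10° lat → SW at lon -180°, lat -70°.
Square 0, 2: +0·2° lon, +2·1° lat → SW at lon -180°, lat -68°.
Subsquare w=22, f=5: +22·0.0833333° lon, +5·0.0416667° lat → SW at lon -178.167°, lat -67.7917°.
Cell spans 0.0833333° lon × 0.0416667° lat.
west -178.1667, east -178.0833.

-178.1667, -178.0833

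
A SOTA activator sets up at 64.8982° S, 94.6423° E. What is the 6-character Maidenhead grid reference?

NC75hc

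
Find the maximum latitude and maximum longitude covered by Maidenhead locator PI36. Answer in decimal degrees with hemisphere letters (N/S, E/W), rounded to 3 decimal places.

3.000° S, 128.000° E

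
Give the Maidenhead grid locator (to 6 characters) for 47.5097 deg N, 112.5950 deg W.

DN37qm

Offset from 180°W / 90°S: lon 67.4050°, lat 137.5097°.
Field: lon ⌊67.4050/20⌋ = 3 → D; lat ⌊137.5097/10⌋ = 13 → N.
Square: lon ⌊7.4050/2⌋ = 3; lat ⌊7.5097/1⌋ = 7.
Subsquare: lon ⌊1.4050/0.0833333⌋ = 16 → q; lat ⌊0.5097/0.0416667⌋ = 12 → m.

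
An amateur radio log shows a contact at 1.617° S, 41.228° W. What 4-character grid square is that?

GI98

Add 180° to longitude and 90° to latitude: 138.77, 88.38.
Field: lon ⌊138.77/20⌋ = 6 → G; lat ⌊88.38/10⌋ = 8 → I.
Square: lon ⌊18.77/2⌋ = 9; lat ⌊8.38/1⌋ = 8.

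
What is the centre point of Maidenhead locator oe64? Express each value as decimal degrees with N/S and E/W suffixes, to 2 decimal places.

Field O=14, E=4: +14·20° lon, +4·10° lat → SW at lon 100°, lat -50°.
Square 6, 4: +6·2° lon, +4·1° lat → SW at lon 112°, lat -46°.
Cell spans 2° lon × 1° lat. Centre is SW corner plus half of each.
latitude 45.50° S, longitude 113.00° E.

45.50° S, 113.00° E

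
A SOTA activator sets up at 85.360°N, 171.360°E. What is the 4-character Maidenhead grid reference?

Offset from 180°W / 90°S: lon 351.36°, lat 175.36°.
Field: lon ⌊351.36/20⌋ = 17 → R; lat ⌊175.36/10⌋ = 17 → R.
Square: lon ⌊11.36/2⌋ = 5; lat ⌊5.36/1⌋ = 5.

RR55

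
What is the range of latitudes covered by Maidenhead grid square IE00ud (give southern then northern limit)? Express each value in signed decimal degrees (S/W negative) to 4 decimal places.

-49.8750, -49.8333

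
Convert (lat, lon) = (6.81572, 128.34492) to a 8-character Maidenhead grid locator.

Add 180° to longitude and 90° to latitude: 308.34492, 96.81572.
Field: 308.34492/20 → 15 → P, 96.81572/10 → 9 → J; chars PJ.
Square: 8.34492/2 → 4, 6.81572/1 → 6; chars 46.
Subsquare: 0.34492/0.0833333 → 4 → e, 0.81572/0.0416667 → 19 → t; chars et.
Extended square: 0.01159/0.00833333 → 1, 0.02405/0.00416667 → 5; chars 15.

PJ46et15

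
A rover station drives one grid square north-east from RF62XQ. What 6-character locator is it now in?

RF72ar

Longitude subsquare x = 23; +1 → 24, wraps to 0 = a, carry into square.
Longitude square 6; +1 → 7.
Latitude subsquare q = 16; +1 → 17 = r.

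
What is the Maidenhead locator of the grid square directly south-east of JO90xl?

Longitude subsquare x = 23; +1 → 24, wraps to 0 = a, carry into square.
Longitude square 9; +1 → 10, wraps to 0, carry into field.
Longitude field J = 9; +1 → 10 = K.
Latitude subsquare l = 11; −1 → 10 = k.

KO00ak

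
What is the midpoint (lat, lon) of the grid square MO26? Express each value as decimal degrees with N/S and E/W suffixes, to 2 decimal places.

56.50° N, 65.00° E

Field M=12, O=14: +12·20° lon, +14·10° lat → SW at lon 60°, lat 50°.
Square 2, 6: +2·2° lon, +6·1° lat → SW at lon 64°, lat 56°.
Cell spans 2° lon × 1° lat. Centre is SW corner plus half of each.
latitude 56.50° N, longitude 65.00° E.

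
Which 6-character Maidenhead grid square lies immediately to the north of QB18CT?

QB18cu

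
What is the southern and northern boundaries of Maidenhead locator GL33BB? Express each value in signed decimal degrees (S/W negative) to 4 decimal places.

Field G=6, L=11: +6·20° lon, +11·10° lat → SW at lon -60°, lat 20°.
Square 3, 3: +3·2° lon, +3·1° lat → SW at lon -54°, lat 23°.
Subsquare b=1, b=1: +1·0.0833333° lon, +1·0.0416667° lat → SW at lon -53.9167°, lat 23.0417°.
Cell spans 0.0833333° lon × 0.0416667° lat.
south 23.0417, north 23.0833.

23.0417, 23.0833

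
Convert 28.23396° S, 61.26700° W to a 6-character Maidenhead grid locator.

Add 180° to longitude and 90° to latitude: 118.7330, 61.7660.
Field (20°×10°, letters A–R): 118.7330/20 → 5 → F, 61.7660/10 → 6 → G; chars FG.
Square (2°×1°, digits 0–9): 18.7330/2 → 9, 1.7660/1 → 1; chars 91.
Subsquare (5′×2.5′, letters a–x): 0.7330/0.0833333 → 8 → i, 0.7660/0.0416667 → 18 → s; chars is.

FG91is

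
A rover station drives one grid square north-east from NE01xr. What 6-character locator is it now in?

NE11as

Longitude subsquare x = 23; +1 → 24, wraps to 0 = a, carry into square.
Longitude square 0; +1 → 1.
Latitude subsquare r = 17; +1 → 18 = s.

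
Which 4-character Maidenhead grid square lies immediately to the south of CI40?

CH49

Latitude square 0; −1 → -1, wraps to 9, carry into field.
Latitude field I = 8; −1 → 7 = H.
The longitude characters are unchanged.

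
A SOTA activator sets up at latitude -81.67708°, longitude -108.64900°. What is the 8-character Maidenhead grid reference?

DA58qh27

Offset from 180°W / 90°S: lon 71.35100°, lat 8.32292°.
Field: lon ⌊71.35100/20⌋ = 3 → D; lat ⌊8.32292/10⌋ = 0 → A.
Square: lon ⌊11.35100/2⌋ = 5; lat ⌊8.32292/1⌋ = 8.
Subsquare: lon ⌊1.35100/0.0833333⌋ = 16 → q; lat ⌊0.32292/0.0416667⌋ = 7 → h.
Extended square: lon ⌊0.01767/0.00833333⌋ = 2; lat ⌊0.03125/0.00416667⌋ = 7.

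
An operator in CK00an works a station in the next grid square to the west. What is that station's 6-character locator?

Longitude subsquare a = 0; −1 → -1, wraps to 23 = x, carry into square.
Longitude square 0; −1 → -1, wraps to 9, carry into field.
Longitude field C = 2; −1 → 1 = B.
The latitude characters are unchanged.

BK90xn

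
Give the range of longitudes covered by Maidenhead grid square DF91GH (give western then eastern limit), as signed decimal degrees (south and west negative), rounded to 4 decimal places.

Field D=3, F=5: +3·20° lon, +5·10° lat → SW at lon -120°, lat -40°.
Square 9, 1: +9·2° lon, +1·1° lat → SW at lon -102°, lat -39°.
Subsquare g=6, h=7: +6·0.0833333° lon, +7·0.0416667° lat → SW at lon -101.5°, lat -38.7083°.
Cell spans 0.0833333° lon × 0.0416667° lat.
west -101.5000, east -101.4167.

-101.5000, -101.4167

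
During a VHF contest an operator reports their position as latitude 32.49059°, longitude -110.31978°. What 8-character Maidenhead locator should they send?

DM42ul17

Shift to the Maidenhead origin (180°W, 90°S): lon 69.68022, lat 122.49059.
Field: 69.68022/20 → 3 → D, 122.49059/10 → 12 → M; chars DM.
Square: 9.68022/2 → 4, 2.49059/1 → 2; chars 42.
Subsquare: 1.68022/0.0833333 → 20 → u, 0.49059/0.0416667 → 11 → l; chars ul.
Extended square: 0.01355/0.00833333 → 1, 0.03226/0.00416667 → 7; chars 17.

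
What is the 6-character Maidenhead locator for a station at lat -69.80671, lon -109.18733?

DC50je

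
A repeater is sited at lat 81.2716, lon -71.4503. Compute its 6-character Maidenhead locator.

FR41gg

Shift to the Maidenhead origin (180°W, 90°S): lon 108.5497, lat 171.2716.
Field: 108.5497/20 → 5 → F, 171.2716/10 → 17 → R; chars FR.
Square: 8.5497/2 → 4, 1.2716/1 → 1; chars 41.
Subsquare: 0.5497/0.0833333 → 6 → g, 0.2716/0.0416667 → 6 → g; chars gg.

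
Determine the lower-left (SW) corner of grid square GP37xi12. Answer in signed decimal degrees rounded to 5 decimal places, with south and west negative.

67.34167, -52.07500

Field G=6, P=15: +6·20° lon, +15·10° lat → SW at lon -60°, lat 60°.
Square 3, 7: +3·2° lon, +7·1° lat → SW at lon -54°, lat 67°.
Subsquare x=23, i=8: +23·0.0833333° lon, +8·0.0416667° lat → SW at lon -52.0833°, lat 67.3333°.
Extended square 1, 2: +1·0.00833333° lon, +2·0.00416667° lat → SW at lon -52.075°, lat 67.3417°.
latitude 67.34167, longitude -52.07500.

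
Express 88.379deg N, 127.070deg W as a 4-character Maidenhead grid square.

Add 180° to longitude and 90° to latitude: 52.93, 178.38.
Field (20°×10°, letters A–R): lon ⌊52.93/20⌋ = 2 → C; lat ⌊178.38/10⌋ = 17 → R.
Square (2°×1°, digits 0–9): lon ⌊12.93/2⌋ = 6; lat ⌊8.38/1⌋ = 8.

CR68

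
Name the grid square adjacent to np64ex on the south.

NP64ew

Latitude subsquare x = 23; −1 → 22 = w.
The longitude characters are unchanged.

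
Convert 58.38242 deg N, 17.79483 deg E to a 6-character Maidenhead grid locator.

JO88vj

Shift to the Maidenhead origin (180°W, 90°S): lon 197.7948, lat 148.3824.
Field: lon ⌊197.7948/20⌋ = 9 → J; lat ⌊148.3824/10⌋ = 14 → O.
Square: lon ⌊17.7948/2⌋ = 8; lat ⌊8.3824/1⌋ = 8.
Subsquare: lon ⌊1.7948/0.0833333⌋ = 21 → v; lat ⌊0.3824/0.0416667⌋ = 9 → j.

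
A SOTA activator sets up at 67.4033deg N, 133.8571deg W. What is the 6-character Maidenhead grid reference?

CP37bj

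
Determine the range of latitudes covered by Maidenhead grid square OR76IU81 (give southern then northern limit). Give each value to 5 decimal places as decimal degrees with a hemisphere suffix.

Field O=14, R=17: +14·20° lon, +17·10° lat → SW at lon 100°, lat 80°.
Square 7, 6: +7·2° lon, +6·1° lat → SW at lon 114°, lat 86°.
Subsquare i=8, u=20: +8·0.0833333° lon, +20·0.0416667° lat → SW at lon 114.667°, lat 86.8333°.
Extended square 8, 1: +8·0.00833333° lon, +1·0.00416667° lat → SW at lon 114.733°, lat 86.8375°.
Cell spans 0.00833333° lon × 0.00416667° lat.
south 86.83750° N, north 86.84167° N.

86.83750° N, 86.84167° N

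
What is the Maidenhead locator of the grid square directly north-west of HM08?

GM99

Longitude square 0; −1 → -1, wraps to 9, carry into field.
Longitude field H = 7; −1 → 6 = G.
Latitude square 8; +1 → 9.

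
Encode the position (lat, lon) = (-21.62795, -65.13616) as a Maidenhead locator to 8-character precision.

Shift to the Maidenhead origin (180°W, 90°S): lon 114.86384, lat 68.37205.
Field: lon ⌊114.86384/20⌋ = 5 → F; lat ⌊68.37205/10⌋ = 6 → G.
Square: lon ⌊14.86384/2⌋ = 7; lat ⌊8.37205/1⌋ = 8.
Subsquare: lon ⌊0.86384/0.0833333⌋ = 10 → k; lat ⌊0.37205/0.0416667⌋ = 8 → i.
Extended square: lon ⌊0.03051/0.00833333⌋ = 3; lat ⌊0.03872/0.00416667⌋ = 9.

FG78ki39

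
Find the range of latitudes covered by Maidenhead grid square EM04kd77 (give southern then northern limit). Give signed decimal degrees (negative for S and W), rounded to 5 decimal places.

Field E=4, M=12: +4·20° lon, +12·10° lat → SW at lon -100°, lat 30°.
Square 0, 4: +0·2° lon, +4·1° lat → SW at lon -100°, lat 34°.
Subsquare k=10, d=3: +10·0.0833333° lon, +3·0.0416667° lat → SW at lon -99.1667°, lat 34.125°.
Extended square 7, 7: +7·0.00833333° lon, +7·0.00416667° lat → SW at lon -99.1083°, lat 34.1542°.
Cell spans 0.00833333° lon × 0.00416667° lat.
south 34.15417, north 34.15833.

34.15417, 34.15833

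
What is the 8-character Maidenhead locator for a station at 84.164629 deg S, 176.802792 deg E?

RA85ju60

Add 180° to longitude and 90° to latitude: 356.80279, 5.83537.
Field: 356.80279/20 → 17 → R, 5.83537/10 → 0 → A; chars RA.
Square: 16.80279/2 → 8, 5.83537/1 → 5; chars 85.
Subsquare: 0.80279/0.0833333 → 9 → j, 0.83537/0.0416667 → 20 → u; chars ju.
Extended square: 0.05279/0.00833333 → 6, 0.00204/0.00416667 → 0; chars 60.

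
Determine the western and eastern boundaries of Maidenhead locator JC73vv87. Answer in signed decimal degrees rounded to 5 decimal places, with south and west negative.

Field J=9, C=2: +9·20° lon, +2·10° lat → SW at lon 0°, lat -70°.
Square 7, 3: +7·2° lon, +3·1° lat → SW at lon 14°, lat -67°.
Subsquare v=21, v=21: +21·0.0833333° lon, +21·0.0416667° lat → SW at lon 15.75°, lat -66.125°.
Extended square 8, 7: +8·0.00833333° lon, +7·0.00416667° lat → SW at lon 15.8167°, lat -66.0958°.
Cell spans 0.00833333° lon × 0.00416667° lat.
west 15.81667, east 15.82500.

15.81667, 15.82500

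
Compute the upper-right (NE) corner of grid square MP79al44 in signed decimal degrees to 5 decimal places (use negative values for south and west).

69.47917, 74.04167

Field M=12, P=15: +12·20° lon, +15·10° lat → SW at lon 60°, lat 60°.
Square 7, 9: +7·2° lon, +9·1° lat → SW at lon 74°, lat 69°.
Subsquare a=0, l=11: +0·0.0833333° lon, +11·0.0416667° lat → SW at lon 74°, lat 69.4583°.
Extended square 4, 4: +4·0.00833333° lon, +4·0.00416667° lat → SW at lon 74.0333°, lat 69.475°.
Cell spans 0.00833333° lon × 0.00416667° lat. NE corner is SW corner plus one full cell.
latitude 69.47917, longitude 74.04167.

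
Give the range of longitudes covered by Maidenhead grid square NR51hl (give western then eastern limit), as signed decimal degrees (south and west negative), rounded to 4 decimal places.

Field N=13, R=17: +13·20° lon, +17·10° lat → SW at lon 80°, lat 80°.
Square 5, 1: +5·2° lon, +1·1° lat → SW at lon 90°, lat 81°.
Subsquare h=7, l=11: +7·0.0833333° lon, +11·0.0416667° lat → SW at lon 90.5833°, lat 81.4583°.
Cell spans 0.0833333° lon × 0.0416667° lat.
west 90.5833, east 90.6667.

90.5833, 90.6667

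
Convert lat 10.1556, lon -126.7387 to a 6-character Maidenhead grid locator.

Add 180° to longitude and 90° to latitude: 53.2613, 100.1556.
Field: lon ⌊53.2613/20⌋ = 2 → C; lat ⌊100.1556/10⌋ = 10 → K.
Square: lon ⌊13.2613/2⌋ = 6; lat ⌊0.1556/1⌋ = 0.
Subsquare: lon ⌊1.2613/0.0833333⌋ = 15 → p; lat ⌊0.1556/0.0416667⌋ = 3 → d.

CK60pd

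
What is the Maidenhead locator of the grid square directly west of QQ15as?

Longitude subsquare a = 0; −1 → -1, wraps to 23 = x, carry into square.
Longitude square 1; −1 → 0.
The latitude characters are unchanged.

QQ05xs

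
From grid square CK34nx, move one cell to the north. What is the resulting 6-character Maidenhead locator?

Latitude subsquare x = 23; +1 → 24, wraps to 0 = a, carry into square.
Latitude square 4; +1 → 5.
The longitude characters are unchanged.

CK35na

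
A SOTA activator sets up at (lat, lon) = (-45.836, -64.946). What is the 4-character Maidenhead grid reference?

Shift to the Maidenhead origin (180°W, 90°S): lon 115.05, lat 44.16.
Field (20°×10°, letters A–R): lon ⌊115.05/20⌋ = 5 → F; lat ⌊44.16/10⌋ = 4 → E.
Square (2°×1°, digits 0–9): lon ⌊15.05/2⌋ = 7; lat ⌊4.16/1⌋ = 4.

FE74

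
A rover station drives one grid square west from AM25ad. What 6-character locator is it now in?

AM15xd

Longitude subsquare a = 0; −1 → -1, wraps to 23 = x, carry into square.
Longitude square 2; −1 → 1.
The latitude characters are unchanged.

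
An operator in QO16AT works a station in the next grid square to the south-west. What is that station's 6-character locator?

QO06xs

Longitude subsquare a = 0; −1 → -1, wraps to 23 = x, carry into square.
Longitude square 1; −1 → 0.
Latitude subsquare t = 19; −1 → 18 = s.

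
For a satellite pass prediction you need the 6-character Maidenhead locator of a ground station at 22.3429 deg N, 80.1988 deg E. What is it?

NL02ci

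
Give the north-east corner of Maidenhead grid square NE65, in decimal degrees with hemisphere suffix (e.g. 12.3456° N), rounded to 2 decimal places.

Field N=13, E=4: +13·20° lon, +4·10° lat → SW at lon 80°, lat -50°.
Square 6, 5: +6·2° lon, +5·1° lat → SW at lon 92°, lat -45°.
Cell spans 2° lon × 1° lat. NE corner is SW corner plus one full cell.
latitude 44.00° S, longitude 94.00° E.

44.00° S, 94.00° E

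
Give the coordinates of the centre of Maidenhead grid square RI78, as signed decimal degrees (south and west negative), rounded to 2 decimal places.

-1.50, 175.00

Field R=17, I=8: +17·20° lon, +8·10° lat → SW at lon 160°, lat -10°.
Square 7, 8: +7·2° lon, +8·1° lat → SW at lon 174°, lat -2°.
Cell spans 2° lon × 1° lat. Centre is SW corner plus half of each.
latitude -1.50, longitude 175.00.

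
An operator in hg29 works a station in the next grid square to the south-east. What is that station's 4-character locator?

Longitude square 2; +1 → 3.
Latitude square 9; −1 → 8.

HG38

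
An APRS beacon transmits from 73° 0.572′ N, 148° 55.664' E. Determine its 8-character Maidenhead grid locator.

QQ43la12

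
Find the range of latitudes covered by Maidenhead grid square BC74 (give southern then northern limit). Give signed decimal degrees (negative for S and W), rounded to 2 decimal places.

-66.00, -65.00

Field B=1, C=2: +1·20° lon, +2·10° lat → SW at lon -160°, lat -70°.
Square 7, 4: +7·2° lon, +4·1° lat → SW at lon -146°, lat -66°.
Cell spans 2° lon × 1° lat.
south -66.00, north -65.00.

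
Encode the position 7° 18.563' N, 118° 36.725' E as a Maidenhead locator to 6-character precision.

Offset from 180°W / 90°S: lon 298.6121°, lat 97.3094°.
Field: lon ⌊298.6121/20⌋ = 14 → O; lat ⌊97.3094/10⌋ = 9 → J.
Square: lon ⌊18.6121/2⌋ = 9; lat ⌊7.3094/1⌋ = 7.
Subsquare: lon ⌊0.6121/0.0833333⌋ = 7 → h; lat ⌊0.3094/0.0416667⌋ = 7 → h.

OJ97hh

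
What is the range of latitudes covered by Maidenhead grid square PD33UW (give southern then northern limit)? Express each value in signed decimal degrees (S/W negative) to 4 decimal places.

-56.0833, -56.0417

Field P=15, D=3: +15·20° lon, +3·10° lat → SW at lon 120°, lat -60°.
Square 3, 3: +3·2° lon, +3·1° lat → SW at lon 126°, lat -57°.
Subsquare u=20, w=22: +20·0.0833333° lon, +22·0.0416667° lat → SW at lon 127.667°, lat -56.0833°.
Cell spans 0.0833333° lon × 0.0416667° lat.
south -56.0833, north -56.0417.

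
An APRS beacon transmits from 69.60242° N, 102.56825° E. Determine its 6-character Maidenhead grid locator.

OP19go

Shift to the Maidenhead origin (180°W, 90°S): lon 282.5683, lat 159.6024.
Field: 282.5683/20 → 14 → O, 159.6024/10 → 15 → P; chars OP.
Square: 2.5683/2 → 1, 9.6024/1 → 9; chars 19.
Subsquare: 0.5683/0.0833333 → 6 → g, 0.6024/0.0416667 → 14 → o; chars go.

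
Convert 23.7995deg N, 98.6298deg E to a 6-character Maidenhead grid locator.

Add 180° to longitude and 90° to latitude: 278.6298, 113.7995.
Field: lon ⌊278.6298/20⌋ = 13 → N; lat ⌊113.7995/10⌋ = 11 → L.
Square: lon ⌊18.6298/2⌋ = 9; lat ⌊3.7995/1⌋ = 3.
Subsquare: lon ⌊0.6298/0.0833333⌋ = 7 → h; lat ⌊0.7995/0.0416667⌋ = 19 → t.

NL93ht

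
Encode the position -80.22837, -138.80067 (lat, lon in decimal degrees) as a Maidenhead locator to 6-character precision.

CA09os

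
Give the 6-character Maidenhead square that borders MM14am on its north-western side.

MM04xn

Longitude subsquare a = 0; −1 → -1, wraps to 23 = x, carry into square.
Longitude square 1; −1 → 0.
Latitude subsquare m = 12; +1 → 13 = n.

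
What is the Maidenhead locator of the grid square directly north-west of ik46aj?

IK36xk

Longitude subsquare a = 0; −1 → -1, wraps to 23 = x, carry into square.
Longitude square 4; −1 → 3.
Latitude subsquare j = 9; +1 → 10 = k.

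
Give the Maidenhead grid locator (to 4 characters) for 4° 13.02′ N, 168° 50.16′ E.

RJ44

Add 180° to longitude and 90° to latitude: 348.84, 94.22.
Field: 348.84/20 → 17 → R, 94.22/10 → 9 → J; chars RJ.
Square: 8.84/2 → 4, 4.22/1 → 4; chars 44.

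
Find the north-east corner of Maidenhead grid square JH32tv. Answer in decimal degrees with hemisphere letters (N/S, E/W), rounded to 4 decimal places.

17.0833° S, 7.6667° E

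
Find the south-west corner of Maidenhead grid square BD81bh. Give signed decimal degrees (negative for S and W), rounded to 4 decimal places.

-58.7083, -143.9167

Field B=1, D=3: +1·20° lon, +3·10° lat → SW at lon -160°, lat -60°.
Square 8, 1: +8·2° lon, +1·1° lat → SW at lon -144°, lat -59°.
Subsquare b=1, h=7: +1·0.0833333° lon, +7·0.0416667° lat → SW at lon -143.917°, lat -58.7083°.
latitude -58.7083, longitude -143.9167.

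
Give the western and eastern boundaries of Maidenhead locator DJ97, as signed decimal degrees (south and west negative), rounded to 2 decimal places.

Field D=3, J=9: +3·20° lon, +9·10° lat → SW at lon -120°, lat 0°.
Square 9, 7: +9·2° lon, +7·1° lat → SW at lon -102°, lat 7°.
Cell spans 2° lon × 1° lat.
west -102.00, east -100.00.

-102.00, -100.00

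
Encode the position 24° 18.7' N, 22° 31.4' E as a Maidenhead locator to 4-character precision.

Add 180° to longitude and 90° to latitude: 202.52, 114.31.
Field (20°×10°, letters A–R): lon ⌊202.52/20⌋ = 10 → K; lat ⌊114.31/10⌋ = 11 → L.
Square (2°×1°, digits 0–9): lon ⌊2.52/2⌋ = 1; lat ⌊4.31/1⌋ = 4.

KL14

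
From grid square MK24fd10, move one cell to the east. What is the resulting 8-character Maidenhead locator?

MK24fd20

Longitude extended square 1; +1 → 2.
The latitude characters are unchanged.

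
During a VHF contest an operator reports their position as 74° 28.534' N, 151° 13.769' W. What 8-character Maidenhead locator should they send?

BQ44jl24

Offset from 180°W / 90°S: lon 28.77052°, lat 164.47557°.
Field: lon ⌊28.77052/20⌋ = 1 → B; lat ⌊164.47557/10⌋ = 16 → Q.
Square: lon ⌊8.77052/2⌋ = 4; lat ⌊4.47557/1⌋ = 4.
Subsquare: lon ⌊0.77052/0.0833333⌋ = 9 → j; lat ⌊0.47557/0.0416667⌋ = 11 → l.
Extended square: lon ⌊0.02052/0.00833333⌋ = 2; lat ⌊0.01723/0.00416667⌋ = 4.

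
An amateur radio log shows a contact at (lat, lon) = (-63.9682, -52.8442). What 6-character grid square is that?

Offset from 180°W / 90°S: lon 127.1558°, lat 26.0318°.
Field (20°×10°, letters A–R): 127.1558/20 → 6 → G, 26.0318/10 → 2 → C; chars GC.
Square (2°×1°, digits 0–9): 7.1558/2 → 3, 6.0318/1 → 6; chars 36.
Subsquare (5′×2.5′, letters a–x): 1.1558/0.0833333 → 13 → n, 0.0318/0.0416667 → 0 → a; chars na.

GC36na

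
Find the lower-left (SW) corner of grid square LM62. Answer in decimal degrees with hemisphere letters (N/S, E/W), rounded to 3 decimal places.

Field L=11, M=12: +11·20° lon, +12·10° lat → SW at lon 40°, lat 30°.
Square 6, 2: +6·2° lon, +2·1° lat → SW at lon 52°, lat 32°.
latitude 32.000° N, longitude 52.000° E.

32.000° N, 52.000° E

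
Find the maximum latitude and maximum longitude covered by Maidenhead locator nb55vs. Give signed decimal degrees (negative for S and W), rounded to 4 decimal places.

-74.2083, 91.8333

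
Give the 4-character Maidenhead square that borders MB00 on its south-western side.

Longitude square 0; −1 → -1, wraps to 9, carry into field.
Longitude field M = 12; −1 → 11 = L.
Latitude square 0; −1 → -1, wraps to 9, carry into field.
Latitude field B = 1; −1 → 0 = A.

LA99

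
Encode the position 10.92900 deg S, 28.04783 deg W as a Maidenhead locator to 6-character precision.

HH59xb

Add 180° to longitude and 90° to latitude: 151.9522, 79.0710.
Field (20°×10°, letters A–R): lon ⌊151.9522/20⌋ = 7 → H; lat ⌊79.0710/10⌋ = 7 → H.
Square (2°×1°, digits 0–9): lon ⌊11.9522/2⌋ = 5; lat ⌊9.0710/1⌋ = 9.
Subsquare (5′×2.5′, letters a–x): lon ⌊1.9522/0.0833333⌋ = 23 → x; lat ⌊0.0710/0.0416667⌋ = 1 → b.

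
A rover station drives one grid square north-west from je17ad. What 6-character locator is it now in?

JE07xe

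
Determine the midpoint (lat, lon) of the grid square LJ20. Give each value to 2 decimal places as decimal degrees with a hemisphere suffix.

0.50° N, 45.00° E

Field L=11, J=9: +11·20° lon, +9·10° lat → SW at lon 40°, lat 0°.
Square 2, 0: +2·2° lon, +0·1° lat → SW at lon 44°, lat 0°.
Cell spans 2° lon × 1° lat. Centre is SW corner plus half of each.
latitude 0.50° N, longitude 45.00° E.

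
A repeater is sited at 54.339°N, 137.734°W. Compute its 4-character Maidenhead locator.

Shift to the Maidenhead origin (180°W, 90°S): lon 42.27, lat 144.34.
Field: 42.27/20 → 2 → C, 144.34/10 → 14 → O; chars CO.
Square: 2.27/2 → 1, 4.34/1 → 4; chars 14.

CO14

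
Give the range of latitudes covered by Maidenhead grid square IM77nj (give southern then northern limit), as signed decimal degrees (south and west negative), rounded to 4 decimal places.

37.3750, 37.4167

Field I=8, M=12: +8·20° lon, +12·10° lat → SW at lon -20°, lat 30°.
Square 7, 7: +7·2° lon, +7·1° lat → SW at lon -6°, lat 37°.
Subsquare n=13, j=9: +13·0.0833333° lon, +9·0.0416667° lat → SW at lon -4.91667°, lat 37.375°.
Cell spans 0.0833333° lon × 0.0416667° lat.
south 37.3750, north 37.4167.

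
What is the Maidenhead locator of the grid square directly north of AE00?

Latitude square 0; +1 → 1.
The longitude characters are unchanged.

AE01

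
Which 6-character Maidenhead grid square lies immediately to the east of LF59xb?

LF69ab

Longitude subsquare x = 23; +1 → 24, wraps to 0 = a, carry into square.
Longitude square 5; +1 → 6.
The latitude characters are unchanged.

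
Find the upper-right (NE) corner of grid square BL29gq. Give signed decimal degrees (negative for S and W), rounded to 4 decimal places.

Field B=1, L=11: +1·20° lon, +11·10° lat → SW at lon -160°, lat 20°.
Square 2, 9: +2·2° lon, +9·1° lat → SW at lon -156°, lat 29°.
Subsquare g=6, q=16: +6·0.0833333° lon, +16·0.0416667° lat → SW at lon -155.5°, lat 29.6667°.
Cell spans 0.0833333° lon × 0.0416667° lat. NE corner is SW corner plus one full cell.
latitude 29.7083, longitude -155.4167.

29.7083, -155.4167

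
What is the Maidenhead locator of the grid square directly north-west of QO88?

QO79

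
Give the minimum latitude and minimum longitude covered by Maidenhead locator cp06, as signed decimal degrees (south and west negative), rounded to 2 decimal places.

Field C=2, P=15: +2·20° lon, +15·10° lat → SW at lon -140°, lat 60°.
Square 0, 6: +0·2° lon, +6·1° lat → SW at lon -140°, lat 66°.
latitude 66.00, longitude -140.00.

66.00, -140.00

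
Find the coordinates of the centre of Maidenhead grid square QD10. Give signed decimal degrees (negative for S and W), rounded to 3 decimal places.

Field Q=16, D=3: +16·20° lon, +3·10° lat → SW at lon 140°, lat -60°.
Square 1, 0: +1·2° lon, +0·1° lat → SW at lon 142°, lat -60°.
Cell spans 2° lon × 1° lat. Centre is SW corner plus half of each.
latitude -59.500, longitude 143.000.

-59.500, 143.000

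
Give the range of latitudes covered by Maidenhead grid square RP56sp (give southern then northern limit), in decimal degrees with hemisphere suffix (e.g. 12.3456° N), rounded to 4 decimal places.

Field R=17, P=15: +17·20° lon, +15·10° lat → SW at lon 160°, lat 60°.
Square 5, 6: +5·2° lon, +6·1° lat → SW at lon 170°, lat 66°.
Subsquare s=18, p=15: +18·0.0833333° lon, +15·0.0416667° lat → SW at lon 171.5°, lat 66.625°.
Cell spans 0.0833333° lon × 0.0416667° lat.
south 66.6250° N, north 66.6667° N.

66.6250° N, 66.6667° N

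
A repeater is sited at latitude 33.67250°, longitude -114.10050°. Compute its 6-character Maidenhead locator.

Offset from 180°W / 90°S: lon 65.8995°, lat 123.6725°.
Field: lon ⌊65.8995/20⌋ = 3 → D; lat ⌊123.6725/10⌋ = 12 → M.
Square: lon ⌊5.8995/2⌋ = 2; lat ⌊3.6725/1⌋ = 3.
Subsquare: lon ⌊1.8995/0.0833333⌋ = 22 → w; lat ⌊0.6725/0.0416667⌋ = 16 → q.

DM23wq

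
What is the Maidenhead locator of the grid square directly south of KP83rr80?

Latitude extended square 0; −1 → -1, wraps to 9, carry into subsquare.
Latitude subsquare r = 17; −1 → 16 = q.
The longitude characters are unchanged.

KP83rq89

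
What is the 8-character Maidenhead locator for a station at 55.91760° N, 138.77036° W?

CO05ow70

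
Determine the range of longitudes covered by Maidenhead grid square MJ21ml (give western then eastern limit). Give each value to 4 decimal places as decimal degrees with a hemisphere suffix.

65.0000° E, 65.0833° E

Field M=12, J=9: +12·20° lon, +9·10° lat → SW at lon 60°, lat 0°.
Square 2, 1: +2·2° lon, +1·1° lat → SW at lon 64°, lat 1°.
Subsquare m=12, l=11: +12·0.0833333° lon, +11·0.0416667° lat → SW at lon 65°, lat 1.45833°.
Cell spans 0.0833333° lon × 0.0416667° lat.
west 65.0000° E, east 65.0833° E.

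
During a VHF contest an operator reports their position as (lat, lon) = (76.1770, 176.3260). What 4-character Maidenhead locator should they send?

Offset from 180°W / 90°S: lon 356.33°, lat 166.18°.
Field: lon ⌊356.33/20⌋ = 17 → R; lat ⌊166.18/10⌋ = 16 → Q.
Square: lon ⌊16.33/2⌋ = 8; lat ⌊6.18/1⌋ = 6.

RQ86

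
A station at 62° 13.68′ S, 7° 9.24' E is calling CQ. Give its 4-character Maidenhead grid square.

Offset from 180°W / 90°S: lon 187.15°, lat 27.77°.
Field (20°×10°, letters A–R): 187.15/20 → 9 → J, 27.77/10 → 2 → C; chars JC.
Square (2°×1°, digits 0–9): 7.15/2 → 3, 7.77/1 → 7; chars 37.

JC37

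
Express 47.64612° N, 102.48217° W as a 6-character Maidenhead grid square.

DN87sp

Add 180° to longitude and 90° to latitude: 77.5178, 137.6461.
Field: lon ⌊77.5178/20⌋ = 3 → D; lat ⌊137.6461/10⌋ = 13 → N.
Square: lon ⌊17.5178/2⌋ = 8; lat ⌊7.6461/1⌋ = 7.
Subsquare: lon ⌊1.5178/0.0833333⌋ = 18 → s; lat ⌊0.6461/0.0416667⌋ = 15 → p.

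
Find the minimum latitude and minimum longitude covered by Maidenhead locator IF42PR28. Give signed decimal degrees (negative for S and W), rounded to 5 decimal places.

Field I=8, F=5: +8·20° lon, +5·10° lat → SW at lon -20°, lat -40°.
Square 4, 2: +4·2° lon, +2·1° lat → SW at lon -12°, lat -38°.
Subsquare p=15, r=17: +15·0.0833333° lon, +17·0.0416667° lat → SW at lon -10.75°, lat -37.2917°.
Extended square 2, 8: +2·0.00833333° lon, +8·0.00416667° lat → SW at lon -10.7333°, lat -37.2583°.
latitude -37.25833, longitude -10.73333.

-37.25833, -10.73333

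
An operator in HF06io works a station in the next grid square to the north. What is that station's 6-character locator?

Latitude subsquare o = 14; +1 → 15 = p.
The longitude characters are unchanged.

HF06ip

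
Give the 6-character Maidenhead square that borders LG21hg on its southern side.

Latitude subsquare g = 6; −1 → 5 = f.
The longitude characters are unchanged.

LG21hf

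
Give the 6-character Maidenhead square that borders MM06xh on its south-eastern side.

MM16ag

Longitude subsquare x = 23; +1 → 24, wraps to 0 = a, carry into square.
Longitude square 0; +1 → 1.
Latitude subsquare h = 7; −1 → 6 = g.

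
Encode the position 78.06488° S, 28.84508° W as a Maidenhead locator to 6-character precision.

HB51nw

Add 180° to longitude and 90° to latitude: 151.1549, 11.9351.
Field: lon ⌊151.1549/20⌋ = 7 → H; lat ⌊11.9351/10⌋ = 1 → B.
Square: lon ⌊11.1549/2⌋ = 5; lat ⌊1.9351/1⌋ = 1.
Subsquare: lon ⌊1.1549/0.0833333⌋ = 13 → n; lat ⌊0.9351/0.0416667⌋ = 22 → w.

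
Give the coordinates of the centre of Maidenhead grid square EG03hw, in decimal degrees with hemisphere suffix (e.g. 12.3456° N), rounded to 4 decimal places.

26.0625° S, 99.3750° W

Field E=4, G=6: +4·20° lon, +6·10° lat → SW at lon -100°, lat -30°.
Square 0, 3: +0·2° lon, +3·1° lat → SW at lon -100°, lat -27°.
Subsquare h=7, w=22: +7·0.0833333° lon, +22·0.0416667° lat → SW at lon -99.4167°, lat -26.0833°.
Cell spans 0.0833333° lon × 0.0416667° lat. Centre is SW corner plus half of each.
latitude 26.0625° S, longitude 99.3750° W.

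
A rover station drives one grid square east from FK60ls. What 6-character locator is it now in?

FK60ms

Longitude subsquare l = 11; +1 → 12 = m.
The latitude characters are unchanged.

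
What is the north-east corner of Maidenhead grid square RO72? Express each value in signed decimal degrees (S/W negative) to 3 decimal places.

53.000, 176.000

Field R=17, O=14: +17·20° lon, +14·10° lat → SW at lon 160°, lat 50°.
Square 7, 2: +7·2° lon, +2·1° lat → SW at lon 174°, lat 52°.
Cell spans 2° lon × 1° lat. NE corner is SW corner plus one full cell.
latitude 53.000, longitude 176.000.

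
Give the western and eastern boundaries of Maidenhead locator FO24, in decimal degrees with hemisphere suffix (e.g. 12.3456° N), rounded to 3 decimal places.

Field F=5, O=14: +5·20° lon, +14·10° lat → SW at lon -80°, lat 50°.
Square 2, 4: +2·2° lon, +4·1° lat → SW at lon -76°, lat 54°.
Cell spans 2° lon × 1° lat.
west 76.000° W, east 74.000° W.

76.000° W, 74.000° W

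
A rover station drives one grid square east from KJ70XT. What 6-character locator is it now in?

KJ80at

Longitude subsquare x = 23; +1 → 24, wraps to 0 = a, carry into square.
Longitude square 7; +1 → 8.
The latitude characters are unchanged.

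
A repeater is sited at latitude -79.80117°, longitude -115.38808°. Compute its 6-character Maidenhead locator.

Add 180° to longitude and 90° to latitude: 64.6119, 10.1988.
Field: lon ⌊64.6119/20⌋ = 3 → D; lat ⌊10.1988/10⌋ = 1 → B.
Square: lon ⌊4.6119/2⌋ = 2; lat ⌊0.1988/1⌋ = 0.
Subsquare: lon ⌊0.6119/0.0833333⌋ = 7 → h; lat ⌊0.1988/0.0416667⌋ = 4 → e.

DB20he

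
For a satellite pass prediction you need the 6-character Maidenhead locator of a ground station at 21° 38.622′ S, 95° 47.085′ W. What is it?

EG28ci

Offset from 180°W / 90°S: lon 84.2152°, lat 68.3563°.
Field: lon ⌊84.2152/20⌋ = 4 → E; lat ⌊68.3563/10⌋ = 6 → G.
Square: lon ⌊4.2152/2⌋ = 2; lat ⌊8.3563/1⌋ = 8.
Subsquare: lon ⌊0.2152/0.0833333⌋ = 2 → c; lat ⌊0.3563/0.0416667⌋ = 8 → i.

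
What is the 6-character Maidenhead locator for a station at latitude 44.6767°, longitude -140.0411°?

Add 180° to longitude and 90° to latitude: 39.9589, 134.6767.
Field: lon ⌊39.9589/20⌋ = 1 → B; lat ⌊134.6767/10⌋ = 13 → N.
Square: lon ⌊19.9589/2⌋ = 9; lat ⌊4.6767/1⌋ = 4.
Subsquare: lon ⌊1.9589/0.0833333⌋ = 23 → x; lat ⌊0.6767/0.0416667⌋ = 16 → q.

BN94xq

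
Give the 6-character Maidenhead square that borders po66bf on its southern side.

Latitude subsquare f = 5; −1 → 4 = e.
The longitude characters are unchanged.

PO66be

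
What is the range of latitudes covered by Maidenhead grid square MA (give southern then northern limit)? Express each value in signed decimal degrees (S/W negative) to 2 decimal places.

Field M=12, A=0: +12·20° lon, +0·10° lat → SW at lon 60°, lat -90°.
Cell spans 20° lon × 10° lat.
south -90.00, north -80.00.

-90.00, -80.00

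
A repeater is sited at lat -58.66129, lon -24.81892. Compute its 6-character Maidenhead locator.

Offset from 180°W / 90°S: lon 155.1811°, lat 31.3387°.
Field: lon ⌊155.1811/20⌋ = 7 → H; lat ⌊31.3387/10⌋ = 3 → D.
Square: lon ⌊15.1811/2⌋ = 7; lat ⌊1.3387/1⌋ = 1.
Subsquare: lon ⌊1.1811/0.0833333⌋ = 14 → o; lat ⌊0.3387/0.0416667⌋ = 8 → i.

HD71oi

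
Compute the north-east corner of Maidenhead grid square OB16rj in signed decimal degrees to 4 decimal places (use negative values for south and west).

Field O=14, B=1: +14·20° lon, +1·10° lat → SW at lon 100°, lat -80°.
Square 1, 6: +1·2° lon, +6·1° lat → SW at lon 102°, lat -74°.
Subsquare r=17, j=9: +17·0.0833333° lon, +9·0.0416667° lat → SW at lon 103.417°, lat -73.625°.
Cell spans 0.0833333° lon × 0.0416667° lat. NE corner is SW corner plus one full cell.
latitude -73.5833, longitude 103.5000.

-73.5833, 103.5000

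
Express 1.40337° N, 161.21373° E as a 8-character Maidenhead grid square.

RJ01oj56

Offset from 180°W / 90°S: lon 341.21373°, lat 91.40337°.
Field: lon ⌊341.21373/20⌋ = 17 → R; lat ⌊91.40337/10⌋ = 9 → J.
Square: lon ⌊1.21373/2⌋ = 0; lat ⌊1.40337/1⌋ = 1.
Subsquare: lon ⌊1.21373/0.0833333⌋ = 14 → o; lat ⌊0.40337/0.0416667⌋ = 9 → j.
Extended square: lon ⌊0.04706/0.00833333⌋ = 5; lat ⌊0.02837/0.00416667⌋ = 6.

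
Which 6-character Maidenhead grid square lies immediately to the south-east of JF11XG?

JF21af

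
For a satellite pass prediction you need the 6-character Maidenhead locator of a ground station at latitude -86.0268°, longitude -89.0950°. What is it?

EA53kx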